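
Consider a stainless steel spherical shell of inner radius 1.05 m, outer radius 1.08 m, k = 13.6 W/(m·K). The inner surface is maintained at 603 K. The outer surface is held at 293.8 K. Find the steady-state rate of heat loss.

Q = 2000 kW

Q = 4πk·ΔT/(1/r₁ − 1/r₂) = 4π × 13.6 × 309.2 / (1/1.05 − 1/1.08) = 2.00×10^6 W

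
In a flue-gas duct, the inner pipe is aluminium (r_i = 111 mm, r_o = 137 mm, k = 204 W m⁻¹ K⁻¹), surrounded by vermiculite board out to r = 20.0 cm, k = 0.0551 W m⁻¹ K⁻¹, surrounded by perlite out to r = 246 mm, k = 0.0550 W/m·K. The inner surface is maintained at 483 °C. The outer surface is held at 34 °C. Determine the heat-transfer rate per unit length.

Q' = 265 W/m

Resistance network (inner→outer):
  R'_aluminium = ln(0.137/0.111)/(2πk) = 0.2105/(2π·204) = 1.642×10^-4 m·K/W
  R'_vermiculite board = ln(0.200/0.137)/(2πk) = 0.3783/(2π·0.0551) = 1.093 m·K/W
  R'_perlite = ln(0.246/0.200)/(2πk) = 0.2070/(2π·0.0550) = 0.5990 m·K/W
ΣR = 1.642×10^-4 + 1.093 + 0.5990 = 1.692 m·K/W
Q' = ΔT/ΣR = (483 °C − 34 °C)/1.692 = 265 W/m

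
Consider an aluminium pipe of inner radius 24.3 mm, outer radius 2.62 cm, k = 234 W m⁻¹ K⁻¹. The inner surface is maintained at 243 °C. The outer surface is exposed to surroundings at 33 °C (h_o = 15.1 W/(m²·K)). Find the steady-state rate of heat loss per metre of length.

Series thermal resistances, inner to outer:
  R'_aluminium = ln(0.0262/0.0243)/(2πk) = 0.07528/(2π·234) = 5.120×10^-5 m·K/W
  R'_conv,out = 1/(2πr h) = 1/(2π·0.0262·15.1) = 0.4023 m·K/W
ΣR = 5.120×10^-5 + 0.4023 = 0.4024 m·K/W
Q' = ΔT/ΣR = (243 °C − 33 °C)/0.4024 = 522 W/m

Q' = 522 W/m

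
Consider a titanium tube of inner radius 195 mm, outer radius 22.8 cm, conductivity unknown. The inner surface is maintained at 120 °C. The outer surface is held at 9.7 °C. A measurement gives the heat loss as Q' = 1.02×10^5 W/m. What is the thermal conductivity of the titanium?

k = 23.0 W/m·K

ΣR = ΔT/Q' = |120 − 9.7|/1.02×10^5 = 0.001081 m·K/W
ln(r₂/r₁)/(2πk) = 0.001081 ⇒ k = 0.1563/(2π·0.001081) = 23.0 W/m·K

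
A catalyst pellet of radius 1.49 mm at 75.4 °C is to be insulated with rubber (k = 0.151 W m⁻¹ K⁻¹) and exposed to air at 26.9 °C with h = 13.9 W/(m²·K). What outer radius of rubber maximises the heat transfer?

For a sphere, r_cr = 2k_ins/h = 2·0.151/13.9 = 0.0217 m = 2.17 cm

r_cr = 2.17 cm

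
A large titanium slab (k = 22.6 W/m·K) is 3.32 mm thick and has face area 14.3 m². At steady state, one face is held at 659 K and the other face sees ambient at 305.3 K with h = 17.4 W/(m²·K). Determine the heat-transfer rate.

Q = 87800 W

Treat each layer as a resistance in series:
  R_titanium = L/(kA) = 0.00332/(22.6·14.3) = 1.027×10^-5 K/W
  R_conv,out = 1/(hA) = 1/(17.4·14.3) = 0.004019 K/W
ΣR = 1.027×10^-5 + 0.004019 = 0.004029 K/W
Q = ΔT/ΣR = (659 K − 305.3 K)/0.004029 = 87800 W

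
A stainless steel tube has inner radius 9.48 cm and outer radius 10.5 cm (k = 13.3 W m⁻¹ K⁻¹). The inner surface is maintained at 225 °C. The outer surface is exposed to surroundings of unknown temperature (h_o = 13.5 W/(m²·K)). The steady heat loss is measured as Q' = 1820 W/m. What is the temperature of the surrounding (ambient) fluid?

T_out = 18.4 °C

Sum the resistances:
  R'_stainless steel = ln(0.105/0.0948)/(2πk) = 0.1022/(2π·13.3) = 0.001223 m·K/W
  R'_conv,out = 1/(2πr h) = 1/(2π·0.105·13.5) = 0.1123 m·K/W
ΣR = 0.1135 m·K/W
ΔT = Q'·ΣR = 1820 × 0.1135 = 206.6 K
Heat flows outward, so T_out = T_in − ΔT = 225 − 206.6 = 18.4 °C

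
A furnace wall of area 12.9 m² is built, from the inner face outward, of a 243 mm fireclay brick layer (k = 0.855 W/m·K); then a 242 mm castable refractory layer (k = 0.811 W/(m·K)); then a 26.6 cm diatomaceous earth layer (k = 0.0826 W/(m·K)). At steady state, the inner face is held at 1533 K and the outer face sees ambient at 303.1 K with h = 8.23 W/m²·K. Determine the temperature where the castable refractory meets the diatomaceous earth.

Treat each layer as a resistance in series:
  R_fireclay brick = L/(kA) = 0.243/(0.855·12.9) = 0.02203 K/W
  R_castable refractory = L/(kA) = 0.242/(0.811·12.9) = 0.02313 K/W
  R_diatomaceous earth = L/(kA) = 0.266/(0.0826·12.9) = 0.2496 K/W
  R_conv,out = 1/(hA) = 1/(8.23·12.9) = 0.009419 K/W
ΣR = 0.02203 + 0.02313 + 0.2496 + 0.009419 = 0.3042 K/W
Q = ΔT/ΣR = (1533 K − 303.1 K)/0.3042 = 4043 W
From the inner boundary to the castable refractory/diatomaceous earth interface, ΣR_partial = 0.04516 K/W.
T_interface = T_in − Q·ΣR_partial = 1533 K − (4043)(0.04516) = 1350 K

T = 1350 K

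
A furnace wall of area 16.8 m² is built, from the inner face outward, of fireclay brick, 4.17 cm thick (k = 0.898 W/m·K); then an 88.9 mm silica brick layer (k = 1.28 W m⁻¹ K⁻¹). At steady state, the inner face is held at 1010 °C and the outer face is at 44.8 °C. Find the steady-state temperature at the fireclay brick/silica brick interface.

Treat each layer as a resistance in series:
  R_fireclay brick = L/(kA) = 0.0417/(0.898·16.8) = 0.002764 K/W
  R_silica brick = L/(kA) = 0.0889/(1.28·16.8) = 0.004134 K/W
ΣR = 0.002764 + 0.004134 = 0.006898 K/W
Q = ΔT/ΣR = (1010 °C − 44.8 °C)/0.006898 = 1.399×10^5 W
From the inner boundary to the fireclay brick/silica brick interface, ΣR_partial = 0.002764 K/W.
T_interface = T_in − Q·ΣR_partial = 1010 °C − (1.399×10^5)(0.002764) = 623 °C

T = 623 °C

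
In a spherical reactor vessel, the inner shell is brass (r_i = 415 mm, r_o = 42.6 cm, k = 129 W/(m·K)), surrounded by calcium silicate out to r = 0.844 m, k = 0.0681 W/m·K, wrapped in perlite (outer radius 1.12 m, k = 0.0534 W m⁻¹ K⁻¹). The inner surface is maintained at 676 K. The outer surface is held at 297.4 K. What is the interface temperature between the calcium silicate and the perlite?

Treat each layer as a resistance in series:
  R_brass = (1/0.415 − 1/0.426)/(4πk) = 0.06222/(4π·129) = 3.838×10^-5 K/W
  R_calcium silicate = (1/0.426 − 1/0.844)/(4πk) = 1.163/(4π·0.0681) = 1.359 K/W
  R_perlite = (1/0.844 − 1/1.12)/(4πk) = 0.2920/(4π·0.0534) = 0.4351 K/W
ΣR = 3.838×10^-5 + 1.359 + 0.4351 = 1.794 K/W
Q = ΔT/ΣR = (676 K − 297.4 K)/1.794 = 211.0 W
From the inner boundary to the calcium silicate/perlite interface, ΣR_partial = 1.359 K/W.
T_interface = T_in − Q·ΣR_partial = 676 K − (211.0)(1.359) = 389 K

T = 389 K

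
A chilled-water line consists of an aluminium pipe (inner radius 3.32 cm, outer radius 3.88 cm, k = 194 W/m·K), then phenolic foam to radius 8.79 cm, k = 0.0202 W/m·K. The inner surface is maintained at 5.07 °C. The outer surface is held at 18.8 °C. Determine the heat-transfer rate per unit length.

Q' = 2.13 W/m

Treat each layer as a resistance in series:
  R'_aluminium = ln(0.0388/0.0332)/(2πk) = 0.1559/(2π·194) = 1.279×10^-4 m·K/W
  R'_phenolic foam = ln(0.0879/0.0388)/(2πk) = 0.8178/(2π·0.0202) = 6.443 m·K/W
ΣR = 1.279×10^-4 + 6.443 = 6.443 m·K/W
Q' = ΔT/ΣR = (5.07 °C − 18.8 °C)/6.443 = -2.13 W/m
(Negative Q' ⇒ heat flows inward; heat gain = 2.13 W/m.)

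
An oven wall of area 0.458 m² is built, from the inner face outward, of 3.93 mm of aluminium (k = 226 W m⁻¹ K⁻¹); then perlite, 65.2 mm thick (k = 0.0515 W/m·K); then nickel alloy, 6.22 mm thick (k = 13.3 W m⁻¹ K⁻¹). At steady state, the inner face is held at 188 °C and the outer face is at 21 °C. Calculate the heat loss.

Treat each layer as a resistance in series:
  R_aluminium = L/(kA) = 0.00393/(226·0.458) = 3.797×10^-5 K/W
  R_perlite = L/(kA) = 0.0652/(0.0515·0.458) = 2.764 K/W
  R_nickel alloy = L/(kA) = 0.00622/(13.3·0.458) = 0.001021 K/W
ΣR = 3.797×10^-5 + 2.764 + 0.001021 = 2.765 K/W
Q = ΔT/ΣR = (188 °C − 21 °C)/2.765 = 60.4 W

Q = 60.4 W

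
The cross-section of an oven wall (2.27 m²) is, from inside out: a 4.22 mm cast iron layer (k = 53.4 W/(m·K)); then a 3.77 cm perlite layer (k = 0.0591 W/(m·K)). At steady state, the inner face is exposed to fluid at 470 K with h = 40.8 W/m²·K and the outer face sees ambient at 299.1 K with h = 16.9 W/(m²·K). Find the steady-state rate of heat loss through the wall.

Q = 538 W

Treat each layer as a resistance in series:
  R_conv,in = 1/(hA) = 1/(40.8·2.27) = 0.01080 K/W
  R_cast iron = L/(kA) = 0.00422/(53.4·2.27) = 3.481×10^-5 K/W
  R_perlite = L/(kA) = 0.0377/(0.0591·2.27) = 0.2810 K/W
  R_conv,out = 1/(hA) = 1/(16.9·2.27) = 0.02607 K/W
ΣR = 0.01080 + 3.481×10^-5 + 0.2810 + 0.02607 = 0.3179 K/W
Q = ΔT/ΣR = (470 K − 299.1 K)/0.3179 = 538 W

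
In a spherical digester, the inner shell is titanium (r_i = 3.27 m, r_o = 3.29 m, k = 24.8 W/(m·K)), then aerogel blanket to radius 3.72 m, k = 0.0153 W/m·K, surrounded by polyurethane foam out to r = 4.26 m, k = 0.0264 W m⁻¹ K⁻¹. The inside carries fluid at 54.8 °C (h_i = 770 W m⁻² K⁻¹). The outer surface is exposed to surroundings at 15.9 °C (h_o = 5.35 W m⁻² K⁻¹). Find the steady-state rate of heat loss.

Q = 136 W

Treat each layer as a resistance in series:
  R_conv,in = 1/(4πr²h) = 1/(4π·3.27²·770) = 9.665×10^-6 K/W
  R_titanium = (1/3.27 − 1/3.29)/(4πk) = 0.001859/(4π·24.8) = 5.965×10^-6 K/W
  R_aerogel blanket = (1/3.29 − 1/3.72)/(4πk) = 0.03513/(4π·0.0153) = 0.1827 K/W
  R_polyurethane foam = (1/3.72 − 1/4.26)/(4πk) = 0.03408/(4π·0.0264) = 0.1027 K/W
  R_conv,out = 1/(4πr²h) = 1/(4π·4.26²·5.35) = 8.196×10^-4 K/W
ΣR = 9.665×10^-6 + 5.965×10^-6 + 0.1827 + 0.1027 + 8.196×10^-4 = 0.2862 K/W
Q = ΔT/ΣR = (54.8 °C − 15.9 °C)/0.2862 = 136 W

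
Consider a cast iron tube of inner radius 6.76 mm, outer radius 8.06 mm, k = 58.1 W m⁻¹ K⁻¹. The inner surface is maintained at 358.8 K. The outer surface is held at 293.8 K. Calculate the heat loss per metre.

Q' = 2πk·ΔT/ln(r₂/r₁) = 2π × 58.1 × 65 / ln(0.00806/0.00676) = 1.35×10^5 W/m

Q' = 1.35×10^5 W/m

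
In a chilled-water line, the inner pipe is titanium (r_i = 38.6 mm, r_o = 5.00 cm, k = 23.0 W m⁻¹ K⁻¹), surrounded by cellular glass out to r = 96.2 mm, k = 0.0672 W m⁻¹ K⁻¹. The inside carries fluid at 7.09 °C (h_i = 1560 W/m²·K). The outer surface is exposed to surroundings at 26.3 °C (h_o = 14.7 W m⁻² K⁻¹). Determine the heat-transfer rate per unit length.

Series thermal resistances, inner to outer:
  R'_conv,in = 1/(2πr h) = 1/(2π·0.0386·1560) = 0.002643 m·K/W
  R'_titanium = ln(0.0500/0.0386)/(2πk) = 0.2588/(2π·23.0) = 0.001791 m·K/W
  R'_cellular glass = ln(0.0962/0.0500)/(2πk) = 0.6544/(2π·0.0672) = 1.550 m·K/W
  R'_conv,out = 1/(2πr h) = 1/(2π·0.0962·14.7) = 0.1125 m·K/W
ΣR = 0.002643 + 0.001791 + 1.550 + 0.1125 = 1.667 m·K/W
Q' = ΔT/ΣR = (7.09 °C − 26.3 °C)/1.667 = -11.5 W/m
(Negative Q' ⇒ heat flows inward; heat gain = 11.5 W/m.)

Q' = 11.5 W/m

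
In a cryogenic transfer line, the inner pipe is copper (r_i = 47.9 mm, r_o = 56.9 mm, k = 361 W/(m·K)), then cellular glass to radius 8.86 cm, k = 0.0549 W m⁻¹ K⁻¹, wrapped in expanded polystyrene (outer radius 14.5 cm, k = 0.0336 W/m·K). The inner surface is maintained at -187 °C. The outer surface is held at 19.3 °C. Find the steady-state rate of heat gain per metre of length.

Q' = 57.0 W/m

Resistance network (inner→outer):
  R'_copper = ln(0.0569/0.0479)/(2πk) = 0.1722/(2π·361) = 7.591×10^-5 m·K/W
  R'_cellular glass = ln(0.0886/0.0569)/(2πk) = 0.4428/(2π·0.0549) = 1.284 m·K/W
  R'_expanded polystyrene = ln(0.145/0.0886)/(2πk) = 0.4926/(2π·0.0336) = 2.333 m·K/W
ΣR = 7.591×10^-5 + 1.284 + 2.333 = 3.617 m·K/W
Q' = ΔT/ΣR = (-187 °C − 19.3 °C)/3.617 = -57.0 W/m
(Negative Q' ⇒ heat flows inward; heat gain = 57.0 W/m.)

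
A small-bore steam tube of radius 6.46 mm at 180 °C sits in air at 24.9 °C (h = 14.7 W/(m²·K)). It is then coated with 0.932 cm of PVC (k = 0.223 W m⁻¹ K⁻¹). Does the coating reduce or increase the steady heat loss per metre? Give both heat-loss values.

increases: 92.5 → 117 W/m

Critical radius for a cylinder: r_cr = k/h = 0.0152 m = 1.52 cm.
Outer radius after coating: r₂ = 0.00646 + 0.00932 = 0.01578 m.
r₁ < r_cr < r₂: heat loss rises to a maximum at r_cr then falls. Whether the coating helps depends on whether Q(r₂) has dropped back below Q(r₁).
Bare: R = 1/(2πr₁h) = 1.676 m·K/W; Q = 155.1/1.676 = 92.5 W/m.
Coated: R = R_cond + R_conv = 1.324 m·K/W; Q = 155.1/1.324 = 117 W/m.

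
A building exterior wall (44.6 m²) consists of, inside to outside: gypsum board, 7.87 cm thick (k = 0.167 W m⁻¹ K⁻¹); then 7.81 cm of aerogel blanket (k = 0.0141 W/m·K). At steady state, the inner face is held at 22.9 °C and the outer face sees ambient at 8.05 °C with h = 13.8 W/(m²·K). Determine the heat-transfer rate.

Q = 109 W

Series thermal resistances, inner to outer:
  R_gypsum board = L/(kA) = 0.0787/(0.167·44.6) = 0.01057 K/W
  R_aerogel blanket = L/(kA) = 0.0781/(0.0141·44.6) = 0.1242 K/W
  R_conv,out = 1/(hA) = 1/(13.8·44.6) = 0.001625 K/W
ΣR = 0.01057 + 0.1242 + 0.001625 = 0.1364 K/W
Q = ΔT/ΣR = (22.9 °C − 8.05 °C)/0.1364 = 109 W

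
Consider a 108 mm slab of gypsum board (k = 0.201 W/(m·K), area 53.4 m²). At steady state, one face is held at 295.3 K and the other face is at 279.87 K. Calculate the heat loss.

Q = 1530 W

Q = kA·ΔT/L = 0.201 × 53.4 × |295.3 K − 279.87 K| / 0.108 = 1530 W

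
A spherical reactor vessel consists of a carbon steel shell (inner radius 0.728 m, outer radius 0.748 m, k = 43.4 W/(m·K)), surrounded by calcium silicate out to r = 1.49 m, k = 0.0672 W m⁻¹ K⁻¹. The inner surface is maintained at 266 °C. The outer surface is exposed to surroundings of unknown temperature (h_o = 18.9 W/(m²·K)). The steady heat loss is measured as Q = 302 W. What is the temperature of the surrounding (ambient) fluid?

Series resistances:
  R_carbon steel = (1/0.728 − 1/0.748)/(4πk) = 0.03673/(4π·43.4) = 6.734×10^-5 K/W
  R_calcium silicate = (1/0.748 − 1/1.49)/(4πk) = 0.6658/(4π·0.0672) = 0.7884 K/W
  R_conv,out = 1/(4πr²h) = 1/(4π·1.49²·18.9) = 0.001897 K/W
ΣR = 0.7903 K/W
ΔT = Q·ΣR = 302 × 0.7903 = 238.7 K
Heat flows outward, so T_out = T_in − ΔT = 266 − 238.7 = 27.3 °C

T_out = 27.3 °C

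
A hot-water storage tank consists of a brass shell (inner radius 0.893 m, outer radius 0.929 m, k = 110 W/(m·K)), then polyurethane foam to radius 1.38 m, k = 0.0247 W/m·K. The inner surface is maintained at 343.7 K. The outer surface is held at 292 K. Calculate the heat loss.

Q = 45.6 W

Treat each layer as a resistance in series:
  R_brass = (1/0.893 − 1/0.929)/(4πk) = 0.04339/(4π·110) = 3.139×10^-5 K/W
  R_polyurethane foam = (1/0.929 − 1/1.38)/(4πk) = 0.3518/(4π·0.0247) = 1.133 K/W
ΣR = 3.139×10^-5 + 1.133 = 1.133 K/W
Q = ΔT/ΣR = (343.7 K − 292 K)/1.133 = 45.6 W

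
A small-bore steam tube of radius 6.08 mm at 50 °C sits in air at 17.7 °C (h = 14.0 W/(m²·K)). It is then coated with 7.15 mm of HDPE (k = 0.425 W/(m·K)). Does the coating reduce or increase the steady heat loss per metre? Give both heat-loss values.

Critical radius for a cylinder: r_cr = k/h = 0.0304 m = 3.04 cm.
Outer radius after coating: r₂ = 0.00608 + 0.00715 = 0.01323 m.
Since r₁ < r_cr and r₂ ≤ r_cr, the coating moves toward the maximum at r_cr — heat loss rises.
Bare: R = 1/(2πr₁h) = 1.870 m·K/W; Q = 32.3/1.870 = 17.3 W/m.
Coated: R = R_cond + R_conv = 1.150 m·K/W; Q = 32.3/1.150 = 28.1 W/m.

increases: 17.3 → 28.1 W/m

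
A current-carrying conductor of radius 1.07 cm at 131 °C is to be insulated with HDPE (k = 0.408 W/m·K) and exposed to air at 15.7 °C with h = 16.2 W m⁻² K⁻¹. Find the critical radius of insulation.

r_cr = 2.52 cm

For a cylinder, r_cr = k_ins/h = 0.408/16.2 = 0.0252 m = 2.52 cm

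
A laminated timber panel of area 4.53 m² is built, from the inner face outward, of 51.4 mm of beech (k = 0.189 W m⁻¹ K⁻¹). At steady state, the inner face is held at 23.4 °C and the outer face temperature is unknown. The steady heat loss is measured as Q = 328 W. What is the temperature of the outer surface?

Sum the resistances:
  R_beech = L/(kA) = 0.0514/(0.189·4.53) = 0.06003 K/W
ΣR = 0.06003 K/W
ΔT = Q·ΣR = 328 × 0.06003 = 19.69 K
Heat flows outward, so T_out = T_in − ΔT = 23.4 − 19.69 = 3.71 °C

T_out = 3.71 °C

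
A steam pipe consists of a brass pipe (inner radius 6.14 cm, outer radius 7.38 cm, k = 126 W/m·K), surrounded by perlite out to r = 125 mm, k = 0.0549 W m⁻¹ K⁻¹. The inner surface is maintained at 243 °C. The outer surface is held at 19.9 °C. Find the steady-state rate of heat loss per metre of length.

Treat each layer as a resistance in series:
  R'_brass = ln(0.0738/0.0614)/(2πk) = 0.1839/(2π·126) = 2.324×10^-4 m·K/W
  R'_perlite = ln(0.125/0.0738)/(2πk) = 0.5270/(2π·0.0549) = 1.528 m·K/W
ΣR = 2.324×10^-4 + 1.528 = 1.528 m·K/W
Q' = ΔT/ΣR = (243 °C − 19.9 °C)/1.528 = 146 W/m

Q' = 146 W/m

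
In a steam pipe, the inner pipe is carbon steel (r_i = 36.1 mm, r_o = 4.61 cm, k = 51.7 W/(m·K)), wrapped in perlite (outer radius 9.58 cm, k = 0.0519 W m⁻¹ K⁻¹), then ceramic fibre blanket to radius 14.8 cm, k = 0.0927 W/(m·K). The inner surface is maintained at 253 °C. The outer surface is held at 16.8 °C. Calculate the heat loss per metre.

Resistance network (inner→outer):
  R'_carbon steel = ln(0.0461/0.0361)/(2πk) = 0.2445/(2π·51.7) = 7.527×10^-4 m·K/W
  R'_perlite = ln(0.0958/0.0461)/(2πk) = 0.7314/(2π·0.0519) = 2.243 m·K/W
  R'_ceramic fibre blanket = ln(0.148/0.0958)/(2πk) = 0.4349/(2π·0.0927) = 0.7468 m·K/W
ΣR = 7.527×10^-4 + 2.243 + 0.7468 = 2.991 m·K/W
Q' = ΔT/ΣR = (253 °C − 16.8 °C)/2.991 = 79.0 W/m

Q' = 79.0 W/m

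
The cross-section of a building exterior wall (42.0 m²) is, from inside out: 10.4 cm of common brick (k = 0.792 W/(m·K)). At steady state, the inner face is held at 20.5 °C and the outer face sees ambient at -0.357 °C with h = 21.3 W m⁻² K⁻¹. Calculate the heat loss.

Q = 4910 W

Treat each layer as a resistance in series:
  R_common brick = L/(kA) = 0.104/(0.792·42.0) = 0.003127 K/W
  R_conv,out = 1/(hA) = 1/(21.3·42.0) = 0.001118 K/W
ΣR = 0.003127 + 0.001118 = 0.004245 K/W
Q = ΔT/ΣR = (20.5 °C − -0.357 °C)/0.004245 = 4910 W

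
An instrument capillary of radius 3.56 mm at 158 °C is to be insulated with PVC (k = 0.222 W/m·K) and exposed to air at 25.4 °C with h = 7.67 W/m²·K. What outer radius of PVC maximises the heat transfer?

r_cr = 2.89 cm

For a cylinder, r_cr = k_ins/h = 0.222/7.67 = 0.0289 m = 2.89 cm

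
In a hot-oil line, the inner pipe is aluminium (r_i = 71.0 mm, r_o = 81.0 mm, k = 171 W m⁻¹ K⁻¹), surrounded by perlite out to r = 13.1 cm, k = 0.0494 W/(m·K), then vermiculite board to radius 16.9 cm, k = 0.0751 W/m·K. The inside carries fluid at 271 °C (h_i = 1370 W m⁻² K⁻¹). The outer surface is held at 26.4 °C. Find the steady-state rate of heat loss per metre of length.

Q' = 117 W/m

Series thermal resistances, inner to outer:
  R'_conv,in = 1/(2πr h) = 1/(2π·0.0710·1370) = 0.001636 m·K/W
  R'_aluminium = ln(0.0810/0.0710)/(2πk) = 0.1318/(2π·171) = 1.226×10^-4 m·K/W
  R'_perlite = ln(0.131/0.0810)/(2πk) = 0.4807/(2π·0.0494) = 1.549 m·K/W
  R'_vermiculite board = ln(0.169/0.131)/(2πk) = 0.2547/(2π·0.0751) = 0.5398 m·K/W
ΣR = 0.001636 + 1.226×10^-4 + 1.549 + 0.5398 = 2.091 m·K/W
Q' = ΔT/ΣR = (271 °C − 26.4 °C)/2.091 = 117 W/m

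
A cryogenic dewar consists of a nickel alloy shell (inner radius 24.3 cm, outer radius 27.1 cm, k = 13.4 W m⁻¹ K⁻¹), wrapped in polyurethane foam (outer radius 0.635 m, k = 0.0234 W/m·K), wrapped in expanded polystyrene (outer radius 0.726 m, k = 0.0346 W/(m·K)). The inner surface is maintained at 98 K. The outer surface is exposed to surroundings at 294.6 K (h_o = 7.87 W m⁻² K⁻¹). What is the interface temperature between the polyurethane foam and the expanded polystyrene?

T = 282.5 K

Resistance network (inner→outer):
  R_nickel alloy = (1/0.243 − 1/0.271)/(4πk) = 0.4252/(4π·13.4) = 0.002525 K/W
  R_polyurethane foam = (1/0.271 − 1/0.635)/(4πk) = 2.115/(4π·0.0234) = 7.193 K/W
  R_expanded polystyrene = (1/0.635 − 1/0.726)/(4πk) = 0.1974/(4π·0.0346) = 0.4540 K/W
  R_conv,out = 1/(4πr²h) = 1/(4π·0.726²·7.87) = 0.01918 K/W
ΣR = 0.002525 + 7.193 + 0.4540 + 0.01918 = 7.669 K/W
Q = ΔT/ΣR = (98 K − 294.6 K)/7.669 = -25.64 W
From the inner boundary to the polyurethane foam/expanded polystyrene interface, ΣR_partial = 7.196 K/W.
T_interface = T_in − Q·ΣR_partial = 98 K − (-25.64)(7.196) = 282.5 K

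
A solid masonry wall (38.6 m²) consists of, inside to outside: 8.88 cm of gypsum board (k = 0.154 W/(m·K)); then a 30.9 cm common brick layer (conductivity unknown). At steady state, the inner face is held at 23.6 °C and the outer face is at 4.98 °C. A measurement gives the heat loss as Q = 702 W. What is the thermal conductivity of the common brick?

ΣR = ΔT/Q = |23.6 − 4.98|/702 = 0.02652 K/W
Known resistances:
  R_gypsum board = L/(kA) = 0.0888/(0.154·38.6) = 0.01494 K/W
R_common brick = ΣR − ΣR_known = 0.02652 − 0.01494 = 0.01158 K/W
L/(kA) = 0.01158 ⇒ k = 0.309/(0.01158·38.6) = 0.691 W/m·K

k = 0.691 W/m·K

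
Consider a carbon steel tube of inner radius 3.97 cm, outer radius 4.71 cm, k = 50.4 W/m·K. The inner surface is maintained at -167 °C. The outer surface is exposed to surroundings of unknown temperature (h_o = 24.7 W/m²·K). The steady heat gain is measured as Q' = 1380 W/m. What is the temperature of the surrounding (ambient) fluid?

T_out = 22.5 °C

Series resistances:
  R'_carbon steel = ln(0.0471/0.0397)/(2πk) = 0.1709/(2π·50.4) = 5.397×10^-4 m·K/W
  R'_conv,out = 1/(2πr h) = 1/(2π·0.0471·24.7) = 0.1368 m·K/W
ΣR = 0.1373 m·K/W
ΔT = Q'·ΣR = 1380 × 0.1373 = 189.5 K
Heat flows inward, so T_out = T_in + ΔT = -167 + 189.5 = 22.5 °C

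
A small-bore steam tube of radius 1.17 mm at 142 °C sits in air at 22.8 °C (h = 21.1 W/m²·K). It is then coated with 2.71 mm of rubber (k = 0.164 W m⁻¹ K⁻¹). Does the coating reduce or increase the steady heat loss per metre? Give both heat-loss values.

increases: 18.5 → 38.4 W/m

Critical radius for a cylinder: r_cr = k/h = 0.00777 m = 0.777 cm.
Outer radius after coating: r₂ = 0.00117 + 0.00271 = 0.00388 m.
Since r₁ < r_cr and r₂ ≤ r_cr, the coating moves toward the maximum at r_cr — heat loss rises.
Bare: R = 1/(2πr₁h) = 6.447 m·K/W; Q = 119.2/6.447 = 18.5 W/m.
Coated: R = R_cond + R_conv = 3.107 m·K/W; Q = 119.2/3.107 = 38.4 W/m.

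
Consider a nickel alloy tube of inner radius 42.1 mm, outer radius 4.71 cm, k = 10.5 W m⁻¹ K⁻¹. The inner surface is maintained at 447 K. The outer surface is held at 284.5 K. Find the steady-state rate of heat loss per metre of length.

Q' = 2πk·ΔT/ln(r₂/r₁) = 2π × 10.5 × 162.5 / ln(0.0471/0.0421) = 95500 W/m

Q' = 95500 W/m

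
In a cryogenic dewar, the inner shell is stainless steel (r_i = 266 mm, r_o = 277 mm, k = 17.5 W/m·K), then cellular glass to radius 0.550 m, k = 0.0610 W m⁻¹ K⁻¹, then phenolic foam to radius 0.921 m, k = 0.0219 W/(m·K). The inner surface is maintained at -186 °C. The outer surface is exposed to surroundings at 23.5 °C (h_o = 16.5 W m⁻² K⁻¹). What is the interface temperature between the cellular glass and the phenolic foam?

T = -88.1 °C

Treat each layer as a resistance in series:
  R_stainless steel = (1/0.266 − 1/0.277)/(4πk) = 0.1493/(4π·17.5) = 6.789×10^-4 K/W
  R_cellular glass = (1/0.277 − 1/0.550)/(4πk) = 1.792/(4π·0.0610) = 2.338 K/W
  R_phenolic foam = (1/0.550 − 1/0.921)/(4πk) = 0.7324/(4π·0.0219) = 2.661 K/W
  R_conv,out = 1/(4πr²h) = 1/(4π·0.921²·16.5) = 0.005686 K/W
ΣR = 6.789×10^-4 + 2.338 + 2.661 + 0.005686 = 5.005 K/W
Q = ΔT/ΣR = (-186 °C − 23.5 °C)/5.005 = -41.86 W
From the inner boundary to the cellular glass/phenolic foam interface, ΣR_partial = 2.339 K/W.
T_interface = T_in − Q·ΣR_partial = -186 °C − (-41.86)(2.339) = -88.1 °C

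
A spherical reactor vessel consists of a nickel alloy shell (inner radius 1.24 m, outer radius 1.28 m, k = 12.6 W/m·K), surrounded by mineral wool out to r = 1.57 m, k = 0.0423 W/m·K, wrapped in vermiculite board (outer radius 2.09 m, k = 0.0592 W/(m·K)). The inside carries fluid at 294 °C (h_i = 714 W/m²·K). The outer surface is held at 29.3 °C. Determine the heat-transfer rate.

Q = 546 W

Series thermal resistances, inner to outer:
  R_conv,in = 1/(4πr²h) = 1/(4π·1.24²·714) = 7.249×10^-5 K/W
  R_nickel alloy = (1/1.24 − 1/1.28)/(4πk) = 0.02520/(4π·12.6) = 1.592×10^-4 K/W
  R_mineral wool = (1/1.28 − 1/1.57)/(4πk) = 0.1443/(4π·0.0423) = 0.2715 K/W
  R_vermiculite board = (1/1.57 − 1/2.09)/(4πk) = 0.1585/(4π·0.0592) = 0.2130 K/W
ΣR = 7.249×10^-5 + 1.592×10^-4 + 0.2715 + 0.2130 = 0.4847 K/W
Q = ΔT/ΣR = (294 °C − 29.3 °C)/0.4847 = 546 W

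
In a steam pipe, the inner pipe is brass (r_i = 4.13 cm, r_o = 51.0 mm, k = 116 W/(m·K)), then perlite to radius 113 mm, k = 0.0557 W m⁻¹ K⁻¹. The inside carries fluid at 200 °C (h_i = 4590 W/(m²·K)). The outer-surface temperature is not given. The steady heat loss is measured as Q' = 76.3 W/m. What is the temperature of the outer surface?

T_out = 26.5 °C

Series resistances:
  R'_conv,in = 1/(2πr h) = 1/(2π·0.0413·4590) = 8.396×10^-4 m·K/W
  R'_brass = ln(0.0510/0.0413)/(2πk) = 0.2110/(2π·116) = 2.894×10^-4 m·K/W
  R'_perlite = ln(0.113/0.0510)/(2πk) = 0.7956/(2π·0.0557) = 2.273 m·K/W
ΣR = 2.274 m·K/W
ΔT = Q'·ΣR = 76.3 × 2.274 = 173.5 K
Heat flows outward, so T_out = T_in − ΔT = 200 − 173.5 = 26.5 °C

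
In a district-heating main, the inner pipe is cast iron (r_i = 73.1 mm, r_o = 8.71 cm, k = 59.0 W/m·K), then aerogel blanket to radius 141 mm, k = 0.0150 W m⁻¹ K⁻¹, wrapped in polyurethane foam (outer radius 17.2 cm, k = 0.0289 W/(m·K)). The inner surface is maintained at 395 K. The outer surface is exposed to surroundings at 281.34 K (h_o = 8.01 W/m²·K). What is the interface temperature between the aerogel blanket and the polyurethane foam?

Treat each layer as a resistance in series:
  R'_cast iron = ln(0.0871/0.0731)/(2πk) = 0.1752/(2π·59.0) = 4.727×10^-4 m·K/W
  R'_aerogel blanket = ln(0.141/0.0871)/(2πk) = 0.4817/(2π·0.0150) = 5.111 m·K/W
  R'_polyurethane foam = ln(0.172/0.141)/(2πk) = 0.1987/(2π·0.0289) = 1.094 m·K/W
  R'_conv,out = 1/(2πr h) = 1/(2π·0.172·8.01) = 0.1155 m·K/W
ΣR = 4.727×10^-4 + 5.111 + 1.094 + 0.1155 = 6.321 m·K/W
Q' = ΔT/ΣR = (395 K − 281.34 K)/6.321 = 17.98 W/m
From the inner boundary to the aerogel blanket/polyurethane foam interface, ΣR_partial = 5.111 m·K/W.
T_interface = T_in − Q'·ΣR_partial = 395 K − (17.98)(5.111) = 303.1 K

T = 303.1 K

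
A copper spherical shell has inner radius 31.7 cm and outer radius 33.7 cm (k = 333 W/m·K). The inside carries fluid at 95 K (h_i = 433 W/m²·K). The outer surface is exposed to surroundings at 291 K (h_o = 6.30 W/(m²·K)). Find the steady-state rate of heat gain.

Treat each layer as a resistance in series:
  R_conv,in = 1/(4πr²h) = 1/(4π·0.317²·433) = 0.001829 K/W
  R_copper = (1/0.317 − 1/0.337)/(4πk) = 0.1872/(4π·333) = 4.474×10^-5 K/W
  R_conv,out = 1/(4πr²h) = 1/(4π·0.337²·6.30) = 0.1112 K/W
ΣR = 0.001829 + 4.474×10^-5 + 0.1112 = 0.1131 K/W
Q = ΔT/ΣR = (95 K − 291 K)/0.1131 = -1730 W
(Negative Q ⇒ heat flows inward; heat gain = 1730 W.)

Q = 1730 W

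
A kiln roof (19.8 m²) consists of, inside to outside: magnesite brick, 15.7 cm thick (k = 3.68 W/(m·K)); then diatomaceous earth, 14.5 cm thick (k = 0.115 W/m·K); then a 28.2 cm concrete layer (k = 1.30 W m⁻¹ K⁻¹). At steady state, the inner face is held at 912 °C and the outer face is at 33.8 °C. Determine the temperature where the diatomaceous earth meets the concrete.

Resistance network (inner→outer):
  R_magnesite brick = L/(kA) = 0.157/(3.68·19.8) = 0.002155 K/W
  R_diatomaceous earth = L/(kA) = 0.145/(0.115·19.8) = 0.06368 K/W
  R_concrete = L/(kA) = 0.282/(1.30·19.8) = 0.01096 K/W
ΣR = 0.002155 + 0.06368 + 0.01096 = 0.07680 K/W
Q = ΔT/ΣR = (912 °C − 33.8 °C)/0.07680 = 11430 W
From the inner boundary to the diatomaceous earth/concrete interface, ΣR_partial = 0.06584 K/W.
T_interface = T_in − Q·ΣR_partial = 912 °C − (11430)(0.06584) = 159 °C

T = 159 °C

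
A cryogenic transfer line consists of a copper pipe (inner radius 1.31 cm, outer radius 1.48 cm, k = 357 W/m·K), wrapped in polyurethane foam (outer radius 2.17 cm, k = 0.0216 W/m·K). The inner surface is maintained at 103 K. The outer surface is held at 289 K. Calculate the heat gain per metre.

Q' = 66.0 W/m

Series thermal resistances, inner to outer:
  R'_copper = ln(0.0148/0.0131)/(2πk) = 0.1220/(2π·357) = 5.440×10^-5 m·K/W
  R'_polyurethane foam = ln(0.0217/0.0148)/(2πk) = 0.3827/(2π·0.0216) = 2.820 m·K/W
ΣR = 5.440×10^-5 + 2.820 = 2.820 m·K/W
Q' = ΔT/ΣR = (103 K − 289 K)/2.820 = -66.0 W/m
(Negative Q' ⇒ heat flows inward; heat gain = 66.0 W/m.)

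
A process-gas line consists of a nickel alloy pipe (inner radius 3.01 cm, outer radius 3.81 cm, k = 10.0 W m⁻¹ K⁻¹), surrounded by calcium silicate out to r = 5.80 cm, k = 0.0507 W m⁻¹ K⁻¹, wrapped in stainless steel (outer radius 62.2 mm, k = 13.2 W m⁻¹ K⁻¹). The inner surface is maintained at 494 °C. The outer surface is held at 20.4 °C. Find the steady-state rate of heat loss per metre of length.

Q' = 358 W/m

Series thermal resistances, inner to outer:
  R'_nickel alloy = ln(0.0381/0.0301)/(2πk) = 0.2357/(2π·10.0) = 0.003751 m·K/W
  R'_calcium silicate = ln(0.0580/0.0381)/(2πk) = 0.4202/(2π·0.0507) = 1.319 m·K/W
  R'_stainless steel = ln(0.0622/0.0580)/(2πk) = 0.06991/(2π·13.2) = 8.429×10^-4 m·K/W
ΣR = 0.003751 + 1.319 + 8.429×10^-4 = 1.324 m·K/W
Q' = ΔT/ΣR = (494 °C − 20.4 °C)/1.324 = 358 W/m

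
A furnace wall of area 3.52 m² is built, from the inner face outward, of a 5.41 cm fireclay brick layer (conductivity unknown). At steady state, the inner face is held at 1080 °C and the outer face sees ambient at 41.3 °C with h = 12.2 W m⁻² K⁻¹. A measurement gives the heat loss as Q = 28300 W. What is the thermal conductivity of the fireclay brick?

ΣR = ΔT/Q = |1080 − 41.3|/28300 = 0.03670 K/W
Known resistances:
  R_conv,out = 1/(hA) = 1/(12.2·3.52) = 0.02329 K/W
R_fireclay brick = ΣR − ΣR_known = 0.03670 − 0.02329 = 0.01341 K/W
L/(kA) = 0.01341 ⇒ k = 0.0541/(0.01341·3.52) = 1.15 W/m·K

k = 1.15 W/m·K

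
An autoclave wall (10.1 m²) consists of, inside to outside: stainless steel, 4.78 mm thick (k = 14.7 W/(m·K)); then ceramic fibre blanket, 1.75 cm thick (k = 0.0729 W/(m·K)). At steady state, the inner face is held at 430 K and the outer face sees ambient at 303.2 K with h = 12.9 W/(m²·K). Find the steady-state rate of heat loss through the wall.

Q = 4030 W

Series thermal resistances, inner to outer:
  R_stainless steel = L/(kA) = 0.00478/(14.7·10.1) = 3.220×10^-5 K/W
  R_ceramic fibre blanket = L/(kA) = 0.0175/(0.0729·10.1) = 0.02377 K/W
  R_conv,out = 1/(hA) = 1/(12.9·10.1) = 0.007675 K/W
ΣR = 3.220×10^-5 + 0.02377 + 0.007675 = 0.03148 K/W
Q = ΔT/ΣR = (430 K − 303.2 K)/0.03148 = 4030 W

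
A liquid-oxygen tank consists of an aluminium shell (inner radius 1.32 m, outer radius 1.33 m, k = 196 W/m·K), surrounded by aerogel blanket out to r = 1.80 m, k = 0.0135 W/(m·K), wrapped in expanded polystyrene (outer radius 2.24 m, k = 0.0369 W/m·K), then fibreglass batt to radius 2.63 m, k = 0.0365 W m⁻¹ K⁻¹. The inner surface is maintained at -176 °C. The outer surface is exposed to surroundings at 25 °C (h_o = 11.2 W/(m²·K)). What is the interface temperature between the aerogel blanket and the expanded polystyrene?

Treat each layer as a resistance in series:
  R_aluminium = (1/1.32 − 1/1.33)/(4πk) = 0.005696/(4π·196) = 2.313×10^-6 K/W
  R_aerogel blanket = (1/1.33 − 1/1.80)/(4πk) = 0.1963/(4π·0.0135) = 1.157 K/W
  R_expanded polystyrene = (1/1.80 − 1/2.24)/(4πk) = 0.1091/(4π·0.0369) = 0.2353 K/W
  R_fibreglass batt = (1/2.24 − 1/2.63)/(4πk) = 0.06620/(4π·0.0365) = 0.1443 K/W
  R_conv,out = 1/(4πr²h) = 1/(4π·2.63²·11.2) = 0.001027 K/W
ΣR = 2.313×10^-6 + 1.157 + 0.2353 + 0.1443 + 0.001027 = 1.538 K/W
Q = ΔT/ΣR = (-176 °C − 25 °C)/1.538 = -130.7 W
From the inner boundary to the aerogel blanket/expanded polystyrene interface, ΣR_partial = 1.157 K/W.
T_interface = T_in − Q·ΣR_partial = -176 °C − (-130.7)(1.157) = -24.8 °C

T = -24.8 °C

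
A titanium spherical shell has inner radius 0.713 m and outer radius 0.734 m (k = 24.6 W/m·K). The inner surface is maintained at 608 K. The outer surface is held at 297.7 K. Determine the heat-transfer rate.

Q = 4πk·ΔT/(1/r₁ − 1/r₂) = 4π × 24.6 × 310.3 / (1/0.713 − 1/0.734) = 2.39×10^6 W

Q = 2390 kW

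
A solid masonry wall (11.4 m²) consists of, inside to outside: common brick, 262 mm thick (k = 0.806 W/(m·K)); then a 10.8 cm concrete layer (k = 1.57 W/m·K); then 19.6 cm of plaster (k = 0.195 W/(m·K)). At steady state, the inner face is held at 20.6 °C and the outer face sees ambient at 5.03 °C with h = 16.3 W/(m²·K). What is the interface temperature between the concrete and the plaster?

T = 16.4 °C

Resistance network (inner→outer):
  R_common brick = L/(kA) = 0.262/(0.806·11.4) = 0.02851 K/W
  R_concrete = L/(kA) = 0.108/(1.57·11.4) = 0.006034 K/W
  R_plaster = L/(kA) = 0.196/(0.195·11.4) = 0.08817 K/W
  R_conv,out = 1/(hA) = 1/(16.3·11.4) = 0.005382 K/W
ΣR = 0.02851 + 0.006034 + 0.08817 + 0.005382 = 0.1281 K/W
Q = ΔT/ΣR = (20.6 °C − 5.03 °C)/0.1281 = 121.5 W
From the inner boundary to the concrete/plaster interface, ΣR_partial = 0.03454 K/W.
T_interface = T_in − Q·ΣR_partial = 20.6 °C − (121.5)(0.03454) = 16.4 °C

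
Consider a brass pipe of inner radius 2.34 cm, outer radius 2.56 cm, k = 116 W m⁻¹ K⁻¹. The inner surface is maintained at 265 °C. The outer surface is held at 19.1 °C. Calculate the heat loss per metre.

Q' = 1990 kW/m

Q' = 2πk·ΔT/ln(r₂/r₁) = 2π × 116 × 245.9 / ln(0.0256/0.0234) = 1.99×10^6 W/m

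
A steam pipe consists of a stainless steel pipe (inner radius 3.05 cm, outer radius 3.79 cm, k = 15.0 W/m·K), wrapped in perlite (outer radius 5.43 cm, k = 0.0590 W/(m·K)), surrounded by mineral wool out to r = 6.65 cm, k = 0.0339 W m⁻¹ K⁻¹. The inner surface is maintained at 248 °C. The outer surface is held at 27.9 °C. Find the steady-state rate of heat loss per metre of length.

Q' = 114 W/m

Resistance network (inner→outer):
  R'_stainless steel = ln(0.0379/0.0305)/(2πk) = 0.2172/(2π·15.0) = 0.002305 m·K/W
  R'_perlite = ln(0.0543/0.0379)/(2πk) = 0.3596/(2π·0.0590) = 0.9700 m·K/W
  R'_mineral wool = ln(0.0665/0.0543)/(2πk) = 0.2027/(2π·0.0339) = 0.9515 m·K/W
ΣR = 0.002305 + 0.9700 + 0.9515 = 1.924 m·K/W
Q' = ΔT/ΣR = (248 °C − 27.9 °C)/1.924 = 114 W/m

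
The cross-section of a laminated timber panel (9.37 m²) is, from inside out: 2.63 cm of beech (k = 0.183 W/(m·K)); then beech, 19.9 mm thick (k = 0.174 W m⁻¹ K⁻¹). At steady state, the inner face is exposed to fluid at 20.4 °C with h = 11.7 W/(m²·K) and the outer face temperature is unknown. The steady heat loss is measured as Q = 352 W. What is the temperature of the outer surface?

Series resistances:
  R_conv,in = 1/(hA) = 1/(11.7·9.37) = 0.009122 K/W
  R_beech = L/(kA) = 0.0263/(0.183·9.37) = 0.01534 K/W
  R_beech = L/(kA) = 0.0199/(0.174·9.37) = 0.01221 K/W
ΣR = 0.03667 K/W
ΔT = Q·ΣR = 352 × 0.03667 = 12.91 K
Heat flows outward, so T_out = T_in − ΔT = 20.4 − 12.91 = 7.49 °C

T_out = 7.49 °C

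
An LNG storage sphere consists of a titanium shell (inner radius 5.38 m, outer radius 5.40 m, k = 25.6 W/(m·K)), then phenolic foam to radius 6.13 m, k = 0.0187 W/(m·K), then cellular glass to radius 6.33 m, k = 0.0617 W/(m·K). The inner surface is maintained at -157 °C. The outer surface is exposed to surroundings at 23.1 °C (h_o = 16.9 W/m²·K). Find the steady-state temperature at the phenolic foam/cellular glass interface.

Treat each layer as a resistance in series:
  R_titanium = (1/5.38 − 1/5.40)/(4πk) = 6.884×10^-4/(4π·25.6) = 2.140×10^-6 K/W
  R_phenolic foam = (1/5.40 − 1/6.13)/(4πk) = 0.02205/(4π·0.0187) = 0.09385 K/W
  R_cellular glass = (1/6.13 − 1/6.33)/(4πk) = 0.005154/(4π·0.0617) = 0.006648 K/W
  R_conv,out = 1/(4πr²h) = 1/(4π·6.33²·16.9) = 1.175×10^-4 K/W
ΣR = 2.140×10^-6 + 0.09385 + 0.006648 + 1.175×10^-4 = 0.1006 K/W
Q = ΔT/ΣR = (-157 °C − 23.1 °C)/0.1006 = -1790 W
From the inner boundary to the phenolic foam/cellular glass interface, ΣR_partial = 0.09385 K/W.
T_interface = T_in − Q·ΣR_partial = -157 °C − (-1790)(0.09385) = 11.0 °C

T = 11.0 °C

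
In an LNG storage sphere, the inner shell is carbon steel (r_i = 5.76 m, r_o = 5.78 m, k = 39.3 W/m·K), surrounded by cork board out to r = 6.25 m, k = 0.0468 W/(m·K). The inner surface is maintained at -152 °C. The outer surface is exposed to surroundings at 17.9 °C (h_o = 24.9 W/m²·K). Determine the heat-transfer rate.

Q = 7650 W

Treat each layer as a resistance in series:
  R_carbon steel = (1/5.76 − 1/5.78)/(4πk) = 6.007×10^-4/(4π·39.3) = 1.216×10^-6 K/W
  R_cork board = (1/5.78 − 1/6.25)/(4πk) = 0.01301/(4π·0.0468) = 0.02212 K/W
  R_conv,out = 1/(4πr²h) = 1/(4π·6.25²·24.9) = 8.181×10^-5 K/W
ΣR = 1.216×10^-6 + 0.02212 + 8.181×10^-5 = 0.02220 K/W
Q = ΔT/ΣR = (-152 °C − 17.9 °C)/0.02220 = -7650 W
(Negative Q ⇒ heat flows inward; heat gain = 7650 W.)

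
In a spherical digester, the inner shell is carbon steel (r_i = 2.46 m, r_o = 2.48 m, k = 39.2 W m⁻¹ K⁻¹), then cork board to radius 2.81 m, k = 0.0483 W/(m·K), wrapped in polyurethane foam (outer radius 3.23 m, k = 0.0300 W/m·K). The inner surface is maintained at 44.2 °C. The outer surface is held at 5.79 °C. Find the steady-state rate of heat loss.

Resistance network (inner→outer):
  R_carbon steel = (1/2.46 − 1/2.48)/(4πk) = 0.003278/(4π·39.2) = 6.655×10^-6 K/W
  R_cork board = (1/2.48 − 1/2.81)/(4πk) = 0.04735/(4π·0.0483) = 0.07802 K/W
  R_polyurethane foam = (1/2.81 − 1/3.23)/(4πk) = 0.04627/(4π·0.0300) = 0.1227 K/W
ΣR = 6.655×10^-6 + 0.07802 + 0.1227 = 0.2007 K/W
Q = ΔT/ΣR = (44.2 °C − 5.79 °C)/0.2007 = 191 W

Q = 191 W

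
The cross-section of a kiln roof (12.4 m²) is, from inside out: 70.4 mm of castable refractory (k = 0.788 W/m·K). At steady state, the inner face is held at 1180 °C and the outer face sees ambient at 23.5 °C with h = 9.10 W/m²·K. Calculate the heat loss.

Treat each layer as a resistance in series:
  R_castable refractory = L/(kA) = 0.0704/(0.788·12.4) = 0.007205 K/W
  R_conv,out = 1/(hA) = 1/(9.10·12.4) = 0.008862 K/W
ΣR = 0.007205 + 0.008862 = 0.01607 K/W
Q = ΔT/ΣR = (1180 °C − 23.5 °C)/0.01607 = 72000 W

Q = 72000 W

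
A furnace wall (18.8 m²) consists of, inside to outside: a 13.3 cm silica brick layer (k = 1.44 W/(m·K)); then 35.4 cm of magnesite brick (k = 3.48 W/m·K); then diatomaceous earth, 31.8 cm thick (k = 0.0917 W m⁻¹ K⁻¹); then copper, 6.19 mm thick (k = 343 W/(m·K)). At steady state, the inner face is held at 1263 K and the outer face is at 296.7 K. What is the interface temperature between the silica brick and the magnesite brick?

T = 1239 K

Series thermal resistances, inner to outer:
  R_silica brick = L/(kA) = 0.133/(1.44·18.8) = 0.004913 K/W
  R_magnesite brick = L/(kA) = 0.354/(3.48·18.8) = 0.005411 K/W
  R_diatomaceous earth = L/(kA) = 0.318/(0.0917·18.8) = 0.1845 K/W
  R_copper = L/(kA) = 0.00619/(343·18.8) = 9.599×10^-7 K/W
ΣR = 0.004913 + 0.005411 + 0.1845 + 9.599×10^-7 = 0.1948 K/W
Q = ΔT/ΣR = (1263 K − 296.7 K)/0.1948 = 4960 W
From the inner boundary to the silica brick/magnesite brick interface, ΣR_partial = 0.004913 K/W.
T_interface = T_in − Q·ΣR_partial = 1263 K − (4960)(0.004913) = 1239 K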